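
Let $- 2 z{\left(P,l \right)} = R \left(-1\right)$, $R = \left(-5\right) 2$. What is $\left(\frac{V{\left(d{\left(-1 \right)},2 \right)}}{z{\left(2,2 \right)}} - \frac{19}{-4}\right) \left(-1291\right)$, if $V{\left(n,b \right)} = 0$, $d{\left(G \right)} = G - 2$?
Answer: $- \frac{24529}{4} \approx -6132.3$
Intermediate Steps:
$R = -10$
$d{\left(G \right)} = -2 + G$ ($d{\left(G \right)} = G - 2 = -2 + G$)
$z{\left(P,l \right)} = -5$ ($z{\left(P,l \right)} = - \frac{\left(-10\right) \left(-1\right)}{2} = \left(- \frac{1}{2}\right) 10 = -5$)
$\left(\frac{V{\left(d{\left(-1 \right)},2 \right)}}{z{\left(2,2 \right)}} - \frac{19}{-4}\right) \left(-1291\right) = \left(\frac{0}{-5} - \frac{19}{-4}\right) \left(-1291\right) = \left(0 \left(- \frac{1}{5}\right) - - \frac{19}{4}\right) \left(-1291\right) = \left(0 + \frac{19}{4}\right) \left(-1291\right) = \frac{19}{4} \left(-1291\right) = - \frac{24529}{4}$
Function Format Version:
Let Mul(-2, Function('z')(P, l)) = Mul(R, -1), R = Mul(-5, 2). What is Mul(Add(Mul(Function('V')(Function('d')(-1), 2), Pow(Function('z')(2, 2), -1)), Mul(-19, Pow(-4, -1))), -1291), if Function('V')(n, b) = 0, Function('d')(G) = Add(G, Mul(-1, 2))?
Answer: Rational(-24529, 4) ≈ -6132.3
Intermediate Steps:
R = -10
Function('d')(G) = Add(-2, G) (Function('d')(G) = Add(G, -2) = Add(-2, G))
Function('z')(P, l) = -5 (Function('z')(P, l) = Mul(Rational(-1, 2), Mul(-10, -1)) = Mul(Rational(-1, 2), 10) = -5)
Mul(Add(Mul(Function('V')(Function('d')(-1), 2), Pow(Function('z')(2, 2), -1)), Mul(-19, Pow(-4, -1))), -1291) = Mul(Add(Mul(0, Pow(-5, -1)), Mul(-19, Pow(-4, -1))), -1291) = Mul(Add(Mul(0, Rational(-1, 5)), Mul(-19, Rational(-1, 4))), -1291) = Mul(Add(0, Rational(19, 4)), -1291) = Mul(Rational(19, 4), -1291) = Rational(-24529, 4)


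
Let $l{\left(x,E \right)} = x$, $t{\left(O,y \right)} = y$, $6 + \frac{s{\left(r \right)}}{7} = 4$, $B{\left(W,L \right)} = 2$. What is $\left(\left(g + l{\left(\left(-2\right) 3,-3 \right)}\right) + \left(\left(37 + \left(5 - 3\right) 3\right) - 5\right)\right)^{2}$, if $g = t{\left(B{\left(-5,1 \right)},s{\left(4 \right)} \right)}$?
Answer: $324$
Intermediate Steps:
$s{\left(r \right)} = -14$ ($s{\left(r \right)} = -42 + 7 \cdot 4 = -42 + 28 = -14$)
$g = -14$
$\left(\left(g + l{\left(\left(-2\right) 3,-3 \right)}\right) + \left(\left(37 + \left(5 - 3\right) 3\right) - 5\right)\right)^{2} = \left(\left(-14 - 6\right) + \left(\left(37 + \left(5 - 3\right) 3\right) - 5\right)\right)^{2} = \left(\left(-14 - 6\right) + \left(\left(37 + 2 \cdot 3\right) - 5\right)\right)^{2} = \left(-20 + \left(\left(37 + 6\right) - 5\right)\right)^{2} = \left(-20 + \left(43 - 5\right)\right)^{2} = \left(-20 + 38\right)^{2} = 18^{2} = 324$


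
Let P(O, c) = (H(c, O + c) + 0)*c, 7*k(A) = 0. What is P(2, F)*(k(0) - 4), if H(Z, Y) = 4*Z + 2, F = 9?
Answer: -1368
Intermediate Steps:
H(Z, Y) = 2 + 4*Z
k(A) = 0 (k(A) = (⅐)*0 = 0)
P(O, c) = c*(2 + 4*c) (P(O, c) = ((2 + 4*c) + 0)*c = (2 + 4*c)*c = c*(2 + 4*c))
P(2, F)*(k(0) - 4) = (2*9*(1 + 2*9))*(0 - 4) = (2*9*(1 + 18))*(-4) = (2*9*19)*(-4) = 342*(-4) = -1368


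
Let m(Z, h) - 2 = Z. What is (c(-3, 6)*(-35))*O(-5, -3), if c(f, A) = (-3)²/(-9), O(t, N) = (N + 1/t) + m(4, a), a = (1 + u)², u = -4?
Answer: 98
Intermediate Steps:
a = 9 (a = (1 - 4)² = (-3)² = 9)
m(Z, h) = 2 + Z
O(t, N) = 6 + N + 1/t (O(t, N) = (N + 1/t) + (2 + 4) = (N + 1/t) + 6 = 6 + N + 1/t)
c(f, A) = -1 (c(f, A) = 9*(-⅑) = -1)
(c(-3, 6)*(-35))*O(-5, -3) = (-1*(-35))*(6 - 3 + 1/(-5)) = 35*(6 - 3 - ⅕) = 35*(14/5) = 98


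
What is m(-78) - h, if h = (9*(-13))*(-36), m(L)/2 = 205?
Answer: -3802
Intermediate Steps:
m(L) = 410 (m(L) = 2*205 = 410)
h = 4212 (h = -117*(-36) = 4212)
m(-78) - h = 410 - 1*4212 = 410 - 4212 = -3802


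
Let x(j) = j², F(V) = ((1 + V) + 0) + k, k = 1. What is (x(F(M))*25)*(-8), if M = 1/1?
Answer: -1800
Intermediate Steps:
M = 1
F(V) = 2 + V (F(V) = ((1 + V) + 0) + 1 = (1 + V) + 1 = 2 + V)
(x(F(M))*25)*(-8) = ((2 + 1)²*25)*(-8) = (3²*25)*(-8) = (9*25)*(-8) = 225*(-8) = -1800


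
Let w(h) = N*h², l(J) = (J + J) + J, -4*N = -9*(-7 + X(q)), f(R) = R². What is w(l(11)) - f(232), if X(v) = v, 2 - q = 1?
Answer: -137051/2 ≈ -68526.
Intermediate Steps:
q = 1 (q = 2 - 1*1 = 2 - 1 = 1)
N = -27/2 (N = -(-9)*(-7 + 1)/4 = -(-9)*(-6)/4 = -¼*54 = -27/2 ≈ -13.500)
l(J) = 3*J (l(J) = 2*J + J = 3*J)
w(h) = -27*h²/2
w(l(11)) - f(232) = -27*(3*11)²/2 - 1*232² = -27/2*33² - 1*53824 = -27/2*1089 - 53824 = -29403/2 - 53824 = -137051/2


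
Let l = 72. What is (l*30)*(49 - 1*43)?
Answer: 12960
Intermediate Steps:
(l*30)*(49 - 1*43) = (72*30)*(49 - 1*43) = 2160*(49 - 43) = 2160*6 = 12960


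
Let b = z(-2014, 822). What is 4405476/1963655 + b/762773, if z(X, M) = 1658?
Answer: 3363633884938/1497823015315 ≈ 2.2457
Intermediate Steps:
b = 1658
4405476/1963655 + b/762773 = 4405476/1963655 + 1658/762773 = 3363633884938/1497823015315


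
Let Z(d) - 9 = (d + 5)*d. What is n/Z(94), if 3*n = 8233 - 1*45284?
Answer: -37051/27945 ≈ -1.3259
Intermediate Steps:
Z(d) = 9 + d*(5 + d) (Z(d) = 9 + (d + 5)*d = 9 + (5 + d)*d = 9 + d*(5 + d))
n = -37051/3 (n = (8233 - 1*45284)/3 = (8233 - 45284)/3 = (⅓)*(-37051) = -37051/3 ≈ -12350.)
n/Z(94) = -37051/(3*(9 + 94² + 5*94)) = -37051/(3*(9 + 8836 + 470)) = -37051/3/9315 = -37051/3*1/9315 = -37051/27945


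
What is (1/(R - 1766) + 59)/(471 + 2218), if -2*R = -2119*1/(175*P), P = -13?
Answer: 36477167/1662509207 ≈ 0.021941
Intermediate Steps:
R = -163/350 (R = -(-2119)/(2*((-13*175))) = -(-2119)/(2*(-2275)) = -(-2119)*(-1)/(2*2275) = -½*163/175 = -163/350 ≈ -0.46571)
(1/(R - 1766) + 59)/(471 + 2218) = (1/(-163/350 - 1766) + 59)/(471 + 2218) = (1/(-618263/350) + 59)/2689 = (-350/618263 + 59)*(1/2689) = (36477167/618263)*(1/2689) = 36477167/1662509207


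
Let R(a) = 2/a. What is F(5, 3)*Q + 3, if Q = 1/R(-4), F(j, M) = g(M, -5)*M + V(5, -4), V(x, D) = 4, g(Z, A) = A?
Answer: 25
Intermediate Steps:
F(j, M) = 4 - 5*M (F(j, M) = -5*M + 4 = 4 - 5*M)
Q = -2 (Q = 1/(2/(-4)) = 1/(2*(-1/4)) = 1/(-1/2) = -2)
F(5, 3)*Q + 3 = (4 - 5*3)*(-2) + 3 = (4 - 15)*(-2) + 3 = -11*(-2) + 3 = 22 + 3 = 25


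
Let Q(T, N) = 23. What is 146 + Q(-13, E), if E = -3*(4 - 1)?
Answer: 169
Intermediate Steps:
E = -9 (E = -3*3 = -9)
146 + Q(-13, E) = 146 + 23 = 169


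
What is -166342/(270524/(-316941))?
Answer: 26360299911/135262 ≈ 1.9488e+5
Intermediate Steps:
-166342/(270524/(-316941)) = -166342/(270524*(-1/316941)) = -166342/(-270524/316941) = -166342*(-316941/270524) = 26360299911/135262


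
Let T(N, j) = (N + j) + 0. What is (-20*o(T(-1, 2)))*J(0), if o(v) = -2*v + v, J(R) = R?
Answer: 0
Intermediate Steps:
T(N, j) = N + j
o(v) = -v
(-20*o(T(-1, 2)))*J(0) = -(-20)*(-1 + 2)*0 = -(-20)*0 = -20*(-1)*0 = 20*0 = 0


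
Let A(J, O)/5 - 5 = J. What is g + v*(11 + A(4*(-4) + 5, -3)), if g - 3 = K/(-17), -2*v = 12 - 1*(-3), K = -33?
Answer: 5013/34 ≈ 147.44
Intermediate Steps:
A(J, O) = 25 + 5*J
v = -15/2 (v = -(12 - 1*(-3))/2 = -(12 + 3)/2 = -1/2*15 = -15/2 ≈ -7.5000)
g = 84/17 (g = 3 - 33/(-17) = 3 - 33*(-1/17) = 3 + 33/17 = 84/17 ≈ 4.9412)
g + v*(11 + A(4*(-4) + 5, -3)) = 84/17 - 15*(11 + (25 + 5*(4*(-4) + 5)))/2 = 84/17 - 15*(11 + (25 + 5*(-16 + 5)))/2 = 84/17 - 15*(11 + (25 + 5*(-11)))/2 = 84/17 - 15*(11 + (25 - 55))/2 = 84/17 - 15*(11 - 30)/2 = 84/17 - 15/2*(-19) = 84/17 + 285/2 = 5013/34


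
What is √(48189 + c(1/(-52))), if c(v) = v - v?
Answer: √48189 ≈ 219.52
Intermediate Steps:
c(v) = 0
√(48189 + c(1/(-52))) = √(48189 + 0) = √48189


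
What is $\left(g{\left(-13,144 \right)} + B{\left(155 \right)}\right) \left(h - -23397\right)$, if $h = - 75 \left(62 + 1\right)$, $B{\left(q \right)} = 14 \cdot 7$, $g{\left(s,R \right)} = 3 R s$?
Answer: $-103032096$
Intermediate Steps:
$g{\left(s,R \right)} = 3 R s$
$B{\left(q \right)} = 98$
$h = -4725$ ($h = \left(-75\right) 63 = -4725$)
$\left(g{\left(-13,144 \right)} + B{\left(155 \right)}\right) \left(h - -23397\right) = \left(3 \cdot 144 \left(-13\right) + 98\right) \left(-4725 - -23397\right) = \left(-5616 + 98\right) \left(-4725 + 23397\right) = \left(-5518\right) 18672 = -103032096$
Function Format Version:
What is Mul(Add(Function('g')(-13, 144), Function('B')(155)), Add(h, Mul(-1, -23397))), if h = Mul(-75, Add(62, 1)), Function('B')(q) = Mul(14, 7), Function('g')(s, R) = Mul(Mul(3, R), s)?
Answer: -103032096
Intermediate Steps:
Function('g')(s, R) = Mul(3, R, s)
Function('B')(q) = 98
h = -4725 (h = Mul(-75, 63) = -4725)
Mul(Add(Function('g')(-13, 144), Function('B')(155)), Add(h, Mul(-1, -23397))) = Mul(Add(Mul(3, 144, -13), 98), Add(-4725, Mul(-1, -23397))) = Mul(Add(-5616, 98), Add(-4725, 23397)) = Mul(-5518, 18672) = -103032096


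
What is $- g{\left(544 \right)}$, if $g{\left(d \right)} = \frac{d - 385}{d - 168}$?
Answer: $- \frac{159}{376} \approx -0.42287$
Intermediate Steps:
$g{\left(d \right)} = \frac{-385 + d}{-168 + d}$
$- g{\left(544 \right)} = - \frac{-385 + 544}{-168 + 544} = - \frac{159}{376}$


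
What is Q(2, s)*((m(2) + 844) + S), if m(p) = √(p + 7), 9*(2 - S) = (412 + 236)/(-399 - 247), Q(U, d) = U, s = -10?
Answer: 548526/323 ≈ 1698.2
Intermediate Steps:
S = 682/323 (S = 2 - (412 + 236)/(9*(-399 - 247)) = 2 - 72/(-646) = 2 - 72*(-1)/646 = 2 - ⅑*(-324/323) = 2 + 36/323 = 682/323 ≈ 2.1115)
m(p) = √(7 + p)
Q(2, s)*((m(2) + 844) + S) = 2*((√(7 + 2) + 844) + 682/323) = 2*((√9 + 844) + 682/323) = 2*((3 + 844) + 682/323) = 2*(847 + 682/323) = 2*(274263/323) = 548526/323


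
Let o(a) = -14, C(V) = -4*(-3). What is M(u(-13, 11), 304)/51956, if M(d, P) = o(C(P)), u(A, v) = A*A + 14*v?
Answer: -7/25978 ≈ -0.00026946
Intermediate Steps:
C(V) = 12
u(A, v) = A**2 + 14*v
M(d, P) = -14
M(u(-13, 11), 304)/51956 = -14/51956 = -14*1/51956 = -7/25978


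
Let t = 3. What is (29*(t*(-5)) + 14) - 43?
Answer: -464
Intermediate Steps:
(29*(t*(-5)) + 14) - 43 = (29*(3*(-5)) + 14) - 43 = (29*(-15) + 14) - 43 = (-435 + 14) - 43 = -421 - 43 = -464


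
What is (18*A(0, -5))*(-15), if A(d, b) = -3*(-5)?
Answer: -4050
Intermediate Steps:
A(d, b) = 15
(18*A(0, -5))*(-15) = (18*15)*(-15) = 270*(-15) = -4050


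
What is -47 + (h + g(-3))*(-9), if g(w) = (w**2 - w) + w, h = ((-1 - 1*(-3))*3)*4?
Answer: -344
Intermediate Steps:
h = 24 (h = ((-1 + 3)*3)*4 = (2*3)*4 = 6*4 = 24)
g(w) = w**2
-47 + (h + g(-3))*(-9) = -47 + (24 + (-3)**2)*(-9) = -47 + (24 + 9)*(-9) = -47 + 33*(-9) = -47 - 297 = -344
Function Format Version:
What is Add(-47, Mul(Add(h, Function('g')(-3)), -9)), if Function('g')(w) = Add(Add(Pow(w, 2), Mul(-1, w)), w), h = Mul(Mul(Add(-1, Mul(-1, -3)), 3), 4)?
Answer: -344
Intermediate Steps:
h = 24 (h = Mul(Mul(Add(-1, 3), 3), 4) = Mul(Mul(2, 3), 4) = Mul(6, 4) = 24)
Function('g')(w) = Pow(w, 2)
Add(-47, Mul(Add(h, Function('g')(-3)), -9)) = Add(-47, Mul(Add(24, Pow(-3, 2)), -9)) = Add(-47, Mul(Add(24, 9), -9)) = Add(-47, Mul(33, -9)) = Add(-47, -297) = -344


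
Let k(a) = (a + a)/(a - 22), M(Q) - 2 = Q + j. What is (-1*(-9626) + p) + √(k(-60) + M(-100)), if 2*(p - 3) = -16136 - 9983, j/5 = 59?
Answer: -6861/2 + √333617/41 ≈ -3416.4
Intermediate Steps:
j = 295 (j = 5*59 = 295)
M(Q) = 297 + Q (M(Q) = 2 + (Q + 295) = 2 + (295 + Q) = 297 + Q)
k(a) = 2*a/(-22 + a) (k(a) = (2*a)/(-22 + a) = 2*a/(-22 + a))
p = -26113/2 (p = 3 + (-16136 - 9983)/2 = 3 + (½)*(-26119) = 3 - 26119/2 = -26113/2 ≈ -13057.)
(-1*(-9626) + p) + √(k(-60) + M(-100)) = (-1*(-9626) - 26113/2) + √(2*(-60)/(-22 - 60) + (297 - 100)) = (9626 - 26113/2) + √(2*(-60)/(-82) + 197) = -6861/2 + √(2*(-60)*(-1/82) + 197) = -6861/2 + √(60/41 + 197) = -6861/2 + √(8137/41) = -6861/2 + √333617/41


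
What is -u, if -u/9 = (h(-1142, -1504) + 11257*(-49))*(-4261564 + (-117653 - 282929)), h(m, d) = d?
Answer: 23207570695458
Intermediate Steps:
u = -23207570695458 (u = -9*(-1504 + 11257*(-49))*(-4261564 + (-117653 - 282929)) = -9*(-1504 - 551593)*(-4261564 - 400582) = -(-4977873)*(-4662146) = -9*2578618966162 = -23207570695458)
-u = -1*(-23207570695458) = 23207570695458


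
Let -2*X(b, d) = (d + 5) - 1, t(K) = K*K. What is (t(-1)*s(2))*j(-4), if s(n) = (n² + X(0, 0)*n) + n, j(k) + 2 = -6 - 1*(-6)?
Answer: -4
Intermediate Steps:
j(k) = -2 (j(k) = -2 + (-6 - 1*(-6)) = -2 + (-6 + 6) = -2 + 0 = -2)
t(K) = K²
X(b, d) = -2 - d/2 (X(b, d) = -((d + 5) - 1)/2 = -((5 + d) - 1)/2 = -(4 + d)/2 = -2 - d/2)
s(n) = n² - n (s(n) = (n² + (-2 - ½*0)*n) + n = (n² + (-2 + 0)*n) + n = (n² - 2*n) + n = n² - n)
(t(-1)*s(2))*j(-4) = ((-1)²*(2*(-1 + 2)))*(-2) = (1*(2*1))*(-2) = (1*2)*(-2) = 2*(-2) = -4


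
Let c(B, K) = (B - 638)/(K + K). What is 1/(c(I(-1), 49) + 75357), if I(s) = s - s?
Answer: 49/3692174 ≈ 1.3271e-5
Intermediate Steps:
I(s) = 0
c(B, K) = (-638 + B)/(2*K) (c(B, K) = (-638 + B)/((2*K)) = (-638 + B)*(1/(2*K)) = (-638 + B)/(2*K))
1/(c(I(-1), 49) + 75357) = 1/((1/2)*(-638 + 0)/49 + 75357) = 1/((1/2)*(1/49)*(-638) + 75357) = 1/(-319/49 + 75357) = 1/(3692174/49) = 49/3692174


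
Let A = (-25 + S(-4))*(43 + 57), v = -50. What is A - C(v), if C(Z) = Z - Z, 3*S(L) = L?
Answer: -7900/3 ≈ -2633.3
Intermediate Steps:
S(L) = L/3
C(Z) = 0
A = -7900/3 (A = (-25 + (1/3)*(-4))*(43 + 57) = (-25 - 4/3)*100 = -79/3*100 = -7900/3 ≈ -2633.3)
A - C(v) = -7900/3 - 1*0 = -7900/3 + 0 = -7900/3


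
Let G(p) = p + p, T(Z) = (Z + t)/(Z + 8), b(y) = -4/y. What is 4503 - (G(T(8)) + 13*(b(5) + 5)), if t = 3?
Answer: 177881/40 ≈ 4447.0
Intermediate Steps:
T(Z) = (3 + Z)/(8 + Z) (T(Z) = (Z + 3)/(Z + 8) = (3 + Z)/(8 + Z))
G(p) = 2*p
4503 - (G(T(8)) + 13*(b(5) + 5)) = 4503 - (2*((3 + 8)/(8 + 8)) + 13*(-4/5 + 5)) = 4503 - (2*(11/16) + 13*(-4*1/5 + 5)) = 4503 - (2*((1/16)*11) + 13*(-4/5 + 5)) = 4503 - (2*(11/16) + 13*(21/5)) = 4503 - (11/8 + 273/5) = 4503 - 1*2239/40 = 4503 - 2239/40 = 177881/40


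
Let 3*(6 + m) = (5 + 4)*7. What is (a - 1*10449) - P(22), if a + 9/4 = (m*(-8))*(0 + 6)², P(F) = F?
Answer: -59173/4 ≈ -14793.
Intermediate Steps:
m = 15 (m = -6 + ((5 + 4)*7)/3 = -6 + (9*7)/3 = -6 + (⅓)*63 = -6 + 21 = 15)
a = -17289/4 (a = -9/4 + (15*(-8))*(0 + 6)² = -9/4 - 120*6² = -9/4 - 120*36 = -9/4 - 4320 = -17289/4 ≈ -4322.3)
(a - 1*10449) - P(22) = (-17289/4 - 1*10449) - 1*22 = (-17289/4 - 10449) - 22 = -59085/4 - 22 = -59173/4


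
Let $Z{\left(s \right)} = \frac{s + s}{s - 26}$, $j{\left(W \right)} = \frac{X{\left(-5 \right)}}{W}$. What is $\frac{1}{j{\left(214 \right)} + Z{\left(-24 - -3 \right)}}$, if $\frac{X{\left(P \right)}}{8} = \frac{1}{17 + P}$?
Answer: $\frac{15087}{13529} \approx 1.1152$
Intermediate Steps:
$X{\left(P \right)} = \frac{8}{17 + P}$
$j{\left(W \right)} = \frac{2}{3 W}$ ($j{\left(W \right)} = \frac{8 \frac{1}{17 - 5}}{W} = \frac{8 \cdot \frac{1}{12}}{W} = \frac{2}{3 W}$)
$Z{\left(s \right)} = \frac{2 s}{-26 + s}$
$\frac{1}{j{\left(214 \right)} + Z{\left(-24 - -3 \right)}} = \frac{1}{\frac{2}{3 \cdot 214} + \frac{2 \left(-24 - -3\right)}{-26 - 21}} = \frac{1}{\frac{2}{3} \cdot \frac{1}{214} + \frac{2 \left(-24 + 3\right)}{-26 + \left(-24 + 3\right)}} = \frac{1}{\frac{1}{321} + 2 \left(-21\right) \frac{1}{-26 - 21}} = \frac{1}{\frac{1}{321} + 2 \left(-21\right) \frac{1}{-47}} = \frac{1}{\frac{1}{321} + 2 \left(-21\right) \left(- \frac{1}{47}\right)} = \frac{1}{\frac{1}{321} + \frac{42}{47}} = \frac{1}{\frac{13529}{15087}} = \frac{15087}{13529}$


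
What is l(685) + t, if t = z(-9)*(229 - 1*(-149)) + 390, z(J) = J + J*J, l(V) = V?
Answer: 28291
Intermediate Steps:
z(J) = J + J²
t = 27606 (t = (-9*(1 - 9))*(229 - 1*(-149)) + 390 = (-9*(-8))*(229 + 149) + 390 = 72*378 + 390 = 27216 + 390 = 27606)
l(685) + t = 685 + 27606 = 28291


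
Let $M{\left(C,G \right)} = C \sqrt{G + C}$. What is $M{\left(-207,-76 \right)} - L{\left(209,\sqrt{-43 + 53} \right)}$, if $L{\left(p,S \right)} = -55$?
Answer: $55 - 207 i \sqrt{283} \approx 55.0 - 3482.3 i$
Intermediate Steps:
$M{\left(C,G \right)} = C \sqrt{C + G}$
$M{\left(-207,-76 \right)} - L{\left(209,\sqrt{-43 + 53} \right)} = - 207 \sqrt{-207 - 76} - -55 = - 207 \sqrt{-283} + 55 = - 207 i \sqrt{283} + 55 = 55 - 207 i \sqrt{283}$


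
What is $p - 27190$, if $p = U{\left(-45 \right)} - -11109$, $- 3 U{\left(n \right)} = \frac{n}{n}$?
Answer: $- \frac{48244}{3} \approx -16081.0$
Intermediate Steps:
$U{\left(n \right)} = - \frac{1}{3}$ ($U{\left(n \right)} = - \frac{n \frac{1}{n}}{3} = \left(- \frac{1}{3}\right) 1 = - \frac{1}{3}$)
$p = \frac{33326}{3}$ ($p = - \frac{1}{3} - -11109 = - \frac{1}{3} + 11109 = \frac{33326}{3} \approx 11109.0$)
$p - 27190 = \frac{33326}{3} - 27190 = - \frac{48244}{3}$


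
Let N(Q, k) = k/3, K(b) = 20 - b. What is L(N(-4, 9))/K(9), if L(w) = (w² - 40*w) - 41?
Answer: -152/11 ≈ -13.818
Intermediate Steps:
N(Q, k) = k/3 (N(Q, k) = k*(⅓) = k/3)
L(w) = -41 + w² - 40*w
L(N(-4, 9))/K(9) = (-41 + ((⅓)*9)² - 40*9/3)/(20 - 1*9) = (-41 + 3² - 40*3)/(20 - 9) = (-41 + 9 - 120)/11 = -152*1/11 = -152/11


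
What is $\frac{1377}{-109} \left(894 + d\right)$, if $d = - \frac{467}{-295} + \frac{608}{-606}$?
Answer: $- \frac{36702563049}{3247655} \approx -11301.0$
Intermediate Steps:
$d = \frac{51821}{89385}$ ($d = \left(-467\right) \left(- \frac{1}{295}\right) + 608 \left(- \frac{1}{606}\right) = \frac{467}{295} - \frac{304}{303} = \frac{51821}{89385} \approx 0.57975$)
$\frac{1377}{-109} \left(894 + d\right) = \frac{1377}{-109} \left(894 + \frac{51821}{89385}\right) = 1377 \left(- \frac{1}{109}\right) \frac{79962011}{89385} = \left(- \frac{1377}{109}\right) \frac{79962011}{89385} = - \frac{36702563049}{3247655}$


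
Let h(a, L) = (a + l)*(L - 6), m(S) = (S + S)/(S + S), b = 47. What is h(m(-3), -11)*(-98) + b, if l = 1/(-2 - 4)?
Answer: 4306/3 ≈ 1435.3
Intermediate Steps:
m(S) = 1 (m(S) = (2*S)/((2*S)) = (2*S)*(1/(2*S)) = 1)
l = -1/6 (l = 1/(-6) = -1/6 ≈ -0.16667)
h(a, L) = (-6 + L)*(-1/6 + a) (h(a, L) = (a - 1/6)*(L - 6) = (-1/6 + a)*(-6 + L) = (-6 + L)*(-1/6 + a))
h(m(-3), -11)*(-98) + b = (1 - 6*1 - 1/6*(-11) - 11*1)*(-98) + 47 = (1 - 6 + 11/6 - 11)*(-98) + 47 = -85/6*(-98) + 47 = 4165/3 + 47 = 4306/3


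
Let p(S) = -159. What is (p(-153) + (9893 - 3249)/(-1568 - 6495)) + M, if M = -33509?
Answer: -24679248/733 ≈ -33669.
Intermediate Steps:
(p(-153) + (9893 - 3249)/(-1568 - 6495)) + M = (-159 + (9893 - 3249)/(-1568 - 6495)) - 33509 = (-159 + 6644/(-8063)) - 33509 = (-159 + 6644*(-1/8063)) - 33509 = (-159 - 604/733) - 33509 = -117151/733 - 33509 = -24679248/733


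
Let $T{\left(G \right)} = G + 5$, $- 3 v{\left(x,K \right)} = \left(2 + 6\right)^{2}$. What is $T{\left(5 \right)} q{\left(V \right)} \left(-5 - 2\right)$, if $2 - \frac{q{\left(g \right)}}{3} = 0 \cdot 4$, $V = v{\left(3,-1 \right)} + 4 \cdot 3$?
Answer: $-420$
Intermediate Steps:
$v{\left(x,K \right)} = - \frac{64}{3}$ ($v{\left(x,K \right)} = - \frac{\left(2 + 6\right)^{2}}{3} = - \frac{8^{2}}{3} = \left(- \frac{1}{3}\right) 64 = - \frac{64}{3}$)
$T{\left(G \right)} = 5 + G$
$V = - \frac{28}{3}$ ($V = - \frac{64}{3} + 4 \cdot 3 = - \frac{64}{3} + 12 = - \frac{28}{3} \approx -9.3333$)
$q{\left(g \right)} = 6$ ($q{\left(g \right)} = 6 - 3 \cdot 0 \cdot 4 = 6 - 0 = 6 + 0 = 6$)
$T{\left(5 \right)} q{\left(V \right)} \left(-5 - 2\right) = \left(5 + 5\right) 6 \left(-5 - 2\right) = 10 \cdot 6 \left(-7\right) = 60 \left(-7\right) = -420$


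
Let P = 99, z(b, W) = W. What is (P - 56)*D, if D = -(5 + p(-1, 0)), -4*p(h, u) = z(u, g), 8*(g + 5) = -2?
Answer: -4343/16 ≈ -271.44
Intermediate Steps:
g = -21/4 (g = -5 + (⅛)*(-2) = -5 - ¼ = -21/4 ≈ -5.2500)
p(h, u) = 21/16 (p(h, u) = -¼*(-21/4) = 21/16)
D = -101/16 (D = -(5 + 21/16) = -1*101/16 = -101/16 ≈ -6.3125)
(P - 56)*D = (99 - 56)*(-101/16) = 43*(-101/16) = -4343/16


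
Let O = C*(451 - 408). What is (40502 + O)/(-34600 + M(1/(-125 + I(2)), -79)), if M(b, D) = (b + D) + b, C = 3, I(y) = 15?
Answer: -2234705/1907346 ≈ -1.1716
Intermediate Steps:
O = 129 (O = 3*(451 - 408) = 3*43 = 129)
M(b, D) = D + 2*b (M(b, D) = (D + b) + b = D + 2*b)
(40502 + O)/(-34600 + M(1/(-125 + I(2)), -79)) = (40502 + 129)/(-34600 + (-79 + 2/(-125 + 15))) = 40631/(-34600 + (-79 + 2/(-110))) = 40631/(-34600 + (-79 + 2*(-1/110))) = 40631/(-34600 + (-79 - 1/55)) = 40631/(-34600 - 4346/55) = 40631/(-1907346/55) = 40631*(-55/1907346) = -2234705/1907346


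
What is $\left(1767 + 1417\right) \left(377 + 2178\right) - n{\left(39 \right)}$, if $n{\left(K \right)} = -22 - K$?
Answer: $8135181$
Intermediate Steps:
$\left(1767 + 1417\right) \left(377 + 2178\right) - n{\left(39 \right)} = \left(1767 + 1417\right) \left(377 + 2178\right) - \left(-22 - 39\right) = 3184 \cdot 2555 - \left(-22 - 39\right) = 8135120 - -61 = 8135120 + 61 = 8135181$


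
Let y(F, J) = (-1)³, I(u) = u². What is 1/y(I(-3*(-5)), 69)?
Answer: -1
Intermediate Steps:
y(F, J) = -1
1/y(I(-3*(-5)), 69) = 1/(-1) = -1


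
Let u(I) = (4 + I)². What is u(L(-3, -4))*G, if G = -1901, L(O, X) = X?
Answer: 0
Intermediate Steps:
u(L(-3, -4))*G = (4 - 4)²*(-1901) = 0²*(-1901) = 0*(-1901) = 0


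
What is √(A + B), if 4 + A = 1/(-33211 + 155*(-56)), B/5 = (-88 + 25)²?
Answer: √34818095493030/41891 ≈ 140.86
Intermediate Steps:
B = 19845 (B = 5*(-88 + 25)² = 5*(-63)² = 5*3969 = 19845)
A = -167565/41891 (A = -4 + 1/(-33211 + 155*(-56)) = -4 + 1/(-33211 - 8680) = -4 + 1/(-41891) = -4 - 1/41891 = -167565/41891 ≈ -4.0000)
√(A + B) = √(-167565/41891 + 19845) = √(831159330/41891) = √34818095493030/41891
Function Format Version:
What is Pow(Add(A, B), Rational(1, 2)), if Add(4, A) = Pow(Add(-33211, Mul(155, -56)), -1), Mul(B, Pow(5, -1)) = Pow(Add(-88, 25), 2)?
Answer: Mul(Rational(1, 41891), Pow(34818095493030, Rational(1, 2))) ≈ 140.86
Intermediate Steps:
B = 19845 (B = Mul(5, Pow(Add(-88, 25), 2)) = Mul(5, Pow(-63, 2)) = Mul(5, 3969) = 19845)
A = Rational(-167565, 41891) (A = Add(-4, Pow(Add(-33211, Mul(155, -56)), -1)) = Add(-4, Pow(Add(-33211, -8680), -1)) = Add(-4, Pow(-41891, -1)) = Add(-4, Rational(-1, 41891)) = Rational(-167565, 41891) ≈ -4.0000)
Pow(Add(A, B), Rational(1, 2)) = Pow(Add(Rational(-167565, 41891), 19845), Rational(1, 2)) = Pow(Rational(831159330, 41891), Rational(1, 2)) = Mul(Rational(1, 41891), Pow(34818095493030, Rational(1, 2)))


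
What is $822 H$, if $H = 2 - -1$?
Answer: $2466$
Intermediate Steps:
$H = 3$ ($H = 2 + 1 = 3$)
$822 H = 822 \cdot 3 = 2466$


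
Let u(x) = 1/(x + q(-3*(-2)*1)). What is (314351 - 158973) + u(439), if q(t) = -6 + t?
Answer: 68210943/439 ≈ 1.5538e+5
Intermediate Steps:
u(x) = 1/x (u(x) = 1/(x + (-6 - 3*(-2)*1)) = 1/(x + (-6 + 6*1)) = 1/(x + (-6 + 6)) = 1/(x + 0) = 1/x)
(314351 - 158973) + u(439) = (314351 - 158973) + 1/439 = 155378 + 1/439 = 68210943/439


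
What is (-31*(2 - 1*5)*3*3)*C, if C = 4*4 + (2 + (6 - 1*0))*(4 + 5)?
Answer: 73656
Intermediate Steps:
C = 88 (C = 16 + (2 + (6 + 0))*9 = 16 + (2 + 6)*9 = 16 + 8*9 = 16 + 72 = 88)
(-31*(2 - 1*5)*3*3)*C = -31*(2 - 1*5)*3*3*88 = -31*(2 - 5)*3*3*88 = -31*(-3*3)*3*88 = -(-279)*3*88 = -31*(-27)*88 = 837*88 = 73656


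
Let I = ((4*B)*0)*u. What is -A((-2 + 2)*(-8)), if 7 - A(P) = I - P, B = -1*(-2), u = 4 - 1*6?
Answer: -7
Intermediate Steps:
u = -2 (u = 4 - 6 = -2)
B = 2
I = 0 (I = ((4*2)*0)*(-2) = (8*0)*(-2) = 0*(-2) = 0)
A(P) = 7 + P (A(P) = 7 - (0 - P) = 7 - (-1)*P = 7 + P)
-A((-2 + 2)*(-8)) = -(7 + (-2 + 2)*(-8)) = -(7 + 0*(-8)) = -(7 + 0) = -1*7 = -7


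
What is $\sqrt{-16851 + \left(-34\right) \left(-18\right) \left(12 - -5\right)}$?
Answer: $i \sqrt{6447} \approx 80.293 i$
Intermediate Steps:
$\sqrt{-16851 + \left(-34\right) \left(-18\right) \left(12 - -5\right)} = \sqrt{-16851 + 612 \left(12 + 5\right)} = \sqrt{-16851 + 612 \cdot 17} = \sqrt{-16851 + 10404} = \sqrt{-6447} = i \sqrt{6447}$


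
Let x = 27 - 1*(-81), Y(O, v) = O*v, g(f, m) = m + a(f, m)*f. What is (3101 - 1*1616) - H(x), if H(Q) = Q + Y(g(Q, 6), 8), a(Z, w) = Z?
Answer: -91983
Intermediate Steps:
g(f, m) = m + f**2 (g(f, m) = m + f*f = m + f**2)
x = 108 (x = 27 + 81 = 108)
H(Q) = 48 + Q + 8*Q**2 (H(Q) = Q + (6 + Q**2)*8 = Q + (48 + 8*Q**2) = 48 + Q + 8*Q**2)
(3101 - 1*1616) - H(x) = (3101 - 1*1616) - (48 + 108 + 8*108**2) = (3101 - 1616) - (48 + 108 + 8*11664) = 1485 - (48 + 108 + 93312) = 1485 - 1*93468 = 1485 - 93468 = -91983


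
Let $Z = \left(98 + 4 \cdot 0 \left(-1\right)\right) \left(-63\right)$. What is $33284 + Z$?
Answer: $27110$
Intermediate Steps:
$Z = -6174$ ($Z = \left(98 + 0 \left(-1\right)\right) \left(-63\right) = \left(98 + 0\right) \left(-63\right) = 98 \left(-63\right) = -6174$)
$33284 + Z = 33284 - 6174 = 27110$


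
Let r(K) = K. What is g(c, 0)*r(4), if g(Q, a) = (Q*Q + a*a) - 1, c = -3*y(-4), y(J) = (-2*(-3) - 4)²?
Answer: 572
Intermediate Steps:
y(J) = 4 (y(J) = (6 - 4)² = 2² = 4)
c = -12 (c = -3*4 = -12)
g(Q, a) = -1 + Q² + a² (g(Q, a) = (Q² + a²) - 1 = -1 + Q² + a²)
g(c, 0)*r(4) = (-1 + (-12)² + 0²)*4 = (-1 + 144 + 0)*4 = 143*4 = 572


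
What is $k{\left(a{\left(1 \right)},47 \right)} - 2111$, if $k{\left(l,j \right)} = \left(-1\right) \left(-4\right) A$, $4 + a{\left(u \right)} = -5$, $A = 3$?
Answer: $-2099$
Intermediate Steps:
$a{\left(u \right)} = -9$ ($a{\left(u \right)} = -4 - 5 = -9$)
$k{\left(l,j \right)} = 12$ ($k{\left(l,j \right)} = \left(-1\right) \left(-4\right) 3 = 4 \cdot 3 = 12$)
$k{\left(a{\left(1 \right)},47 \right)} - 2111 = 12 - 2111 = -2099$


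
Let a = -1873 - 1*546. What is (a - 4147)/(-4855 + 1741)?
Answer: 3283/1557 ≈ 2.1085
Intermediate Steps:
a = -2419 (a = -1873 - 546 = -2419)
(a - 4147)/(-4855 + 1741) = (-2419 - 4147)/(-4855 + 1741) = -6566/(-3114) = -6566*(-1/3114) = 3283/1557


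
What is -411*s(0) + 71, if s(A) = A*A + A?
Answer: 71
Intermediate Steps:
s(A) = A + A² (s(A) = A² + A = A + A²)
-411*s(0) + 71 = -0*(1 + 0) + 71 = -0 + 71 = -411*0 + 71 = 0 + 71 = 71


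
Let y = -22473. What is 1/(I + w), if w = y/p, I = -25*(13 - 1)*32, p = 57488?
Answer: -57488/551907273 ≈ -0.00010416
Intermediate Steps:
I = -9600 (I = -25*12*32 = -300*32 = -9600)
w = -22473/57488 ≈ -0.39092
1/(I + w) = 1/(-9600 - 22473/57488) = 1/(-551907273/57488) = -57488/551907273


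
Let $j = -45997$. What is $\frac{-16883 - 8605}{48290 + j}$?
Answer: $- \frac{25488}{2293} \approx -11.116$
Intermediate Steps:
$\frac{-16883 - 8605}{48290 + j} = \frac{-16883 - 8605}{48290 - 45997} = - \frac{25488}{2293}$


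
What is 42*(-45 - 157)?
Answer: -8484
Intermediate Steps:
42*(-45 - 157) = 42*(-202) = -8484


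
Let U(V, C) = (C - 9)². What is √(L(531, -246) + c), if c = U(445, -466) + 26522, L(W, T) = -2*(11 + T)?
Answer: √252617 ≈ 502.61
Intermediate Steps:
U(V, C) = (-9 + C)²
L(W, T) = -22 - 2*T
c = 252147 (c = (-9 - 466)² + 26522 = (-475)² + 26522 = 225625 + 26522 = 252147)
√(L(531, -246) + c) = √((-22 - 2*(-246)) + 252147) = √((-22 + 492) + 252147) = √(470 + 252147) = √252617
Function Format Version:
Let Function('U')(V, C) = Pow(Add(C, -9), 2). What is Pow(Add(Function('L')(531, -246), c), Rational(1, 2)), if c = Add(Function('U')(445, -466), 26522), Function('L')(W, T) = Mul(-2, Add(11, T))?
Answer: Pow(252617, Rational(1, 2)) ≈ 502.61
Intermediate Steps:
Function('U')(V, C) = Pow(Add(-9, C), 2)
Function('L')(W, T) = Add(-22, Mul(-2, T))
c = 252147 (c = Add(Pow(Add(-9, -466), 2), 26522) = Add(Pow(-475, 2), 26522) = Add(225625, 26522) = 252147)
Pow(Add(Function('L')(531, -246), c), Rational(1, 2)) = Pow(Add(Add(-22, Mul(-2, -246)), 252147), Rational(1, 2)) = Pow(Add(Add(-22, 492), 252147), Rational(1, 2)) = Pow(Add(470, 252147), Rational(1, 2)) = Pow(252617, Rational(1, 2))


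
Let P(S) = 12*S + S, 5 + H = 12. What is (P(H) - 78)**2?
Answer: 169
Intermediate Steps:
H = 7 (H = -5 + 12 = 7)
P(S) = 13*S
(P(H) - 78)**2 = (13*7 - 78)**2 = (91 - 78)**2 = 13**2 = 169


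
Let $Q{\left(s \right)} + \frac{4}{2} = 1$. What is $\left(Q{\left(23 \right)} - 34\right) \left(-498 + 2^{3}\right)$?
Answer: $17150$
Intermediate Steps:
$Q{\left(s \right)} = -1$ ($Q{\left(s \right)} = -2 + 1 = -1$)
$\left(Q{\left(23 \right)} - 34\right) \left(-498 + 2^{3}\right) = \left(-1 - 34\right) \left(-498 + 2^{3}\right) = - 35 \left(-498 + 8\right) = \left(-35\right) \left(-490\right) = 17150$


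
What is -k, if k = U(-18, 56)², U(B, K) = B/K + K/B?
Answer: -748225/63504 ≈ -11.782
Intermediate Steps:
k = 748225/63504 (k = (-18/56 + 56/(-18))² = (-18*1/56 + 56*(-1/18))² = (-9/28 - 28/9)² = (-865/252)² = 748225/63504 ≈ 11.782)
-k = -1*748225/63504 = -748225/63504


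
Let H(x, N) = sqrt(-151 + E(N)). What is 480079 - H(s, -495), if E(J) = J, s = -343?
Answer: 480079 - I*sqrt(646) ≈ 4.8008e+5 - 25.417*I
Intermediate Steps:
H(x, N) = sqrt(-151 + N)
480079 - H(s, -495) = 480079 - sqrt(-151 - 495) = 480079 - sqrt(-646) = 480079 - I*sqrt(646)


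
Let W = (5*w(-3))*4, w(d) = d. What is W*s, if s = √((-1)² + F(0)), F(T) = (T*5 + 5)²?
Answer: -60*√26 ≈ -305.94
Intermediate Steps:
F(T) = (5 + 5*T)² (F(T) = (5*T + 5)² = (5 + 5*T)²)
s = √26 (s = √((-1)² + 25*(1 + 0)²) = √(1 + 25*1²) = √(1 + 25*1) = √(1 + 25) = √26 ≈ 5.0990)
W = -60 (W = (5*(-3))*4 = -15*4 = -60)
W*s = -60*√26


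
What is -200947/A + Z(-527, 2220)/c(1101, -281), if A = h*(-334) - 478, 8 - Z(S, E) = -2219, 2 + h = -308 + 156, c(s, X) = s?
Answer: -35919727/18701586 ≈ -1.9207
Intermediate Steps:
h = -154 (h = -2 + (-308 + 156) = -2 - 152 = -154)
Z(S, E) = 2227 (Z(S, E) = 8 - 1*(-2219) = 8 + 2219 = 2227)
A = 50958 (A = -154*(-334) - 478 = 51436 - 478 = 50958)
-200947/A + Z(-527, 2220)/c(1101, -281) = -200947/50958 + 2227/1101 = -35919727/18701586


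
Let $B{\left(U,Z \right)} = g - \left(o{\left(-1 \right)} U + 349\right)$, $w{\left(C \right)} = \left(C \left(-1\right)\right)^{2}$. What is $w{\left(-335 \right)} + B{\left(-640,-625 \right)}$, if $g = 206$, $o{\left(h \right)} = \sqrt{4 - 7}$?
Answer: $112082 + 640 i \sqrt{3} \approx 1.1208 \cdot 10^{5} + 1108.5 i$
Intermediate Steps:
$o{\left(h \right)} = i \sqrt{3}$ ($o{\left(h \right)} = \sqrt{-3} = i \sqrt{3}$)
$w{\left(C \right)} = C^{2}$ ($w{\left(C \right)} = \left(- C\right)^{2} = C^{2}$)
$B{\left(U,Z \right)} = -143 - i U \sqrt{3}$ ($B{\left(U,Z \right)} = 206 - \left(i \sqrt{3} U + 349\right) = 206 - \left(i U \sqrt{3} + 349\right) = 206 - \left(349 + i U \sqrt{3}\right) = -143 - i U \sqrt{3}$)
$w{\left(-335 \right)} + B{\left(-640,-625 \right)} = \left(-335\right)^{2} - \left(143 + i \left(-640\right) \sqrt{3}\right) = 112225 - \left(143 - 640 i \sqrt{3}\right) = 112082 + 640 i \sqrt{3}$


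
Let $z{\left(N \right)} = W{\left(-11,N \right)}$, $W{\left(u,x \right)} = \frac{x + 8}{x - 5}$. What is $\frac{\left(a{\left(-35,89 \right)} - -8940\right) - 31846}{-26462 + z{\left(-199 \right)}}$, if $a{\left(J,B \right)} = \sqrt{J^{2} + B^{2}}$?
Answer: $\frac{4672824}{5398057} - \frac{204 \sqrt{9146}}{5398057} \approx 0.86203$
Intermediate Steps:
$W{\left(u,x \right)} = \frac{8 + x}{-5 + x}$
$z{\left(N \right)} = \frac{8 + N}{-5 + N}$
$a{\left(J,B \right)} = \sqrt{B^{2} + J^{2}}$
$\frac{\left(a{\left(-35,89 \right)} - -8940\right) - 31846}{-26462 + z{\left(-199 \right)}} = \frac{\left(\sqrt{89^{2} + \left(-35\right)^{2}} - -8940\right) - 31846}{-26462 + \frac{8 - 199}{-5 - 199}} = \frac{\left(\sqrt{7921 + 1225} + 8940\right) - 31846}{-26462 + \frac{1}{-204} \left(-191\right)} = \frac{\left(\sqrt{9146} + 8940\right) - 31846}{-26462 - - \frac{191}{204}} = \frac{\left(8940 + \sqrt{9146}\right) - 31846}{-26462 + \frac{191}{204}} = \frac{-22906 + \sqrt{9146}}{- \frac{5398057}{204}} = \left(-22906 + \sqrt{9146}\right) \left(- \frac{204}{5398057}\right) = \frac{4672824}{5398057} - \frac{204 \sqrt{9146}}{5398057}$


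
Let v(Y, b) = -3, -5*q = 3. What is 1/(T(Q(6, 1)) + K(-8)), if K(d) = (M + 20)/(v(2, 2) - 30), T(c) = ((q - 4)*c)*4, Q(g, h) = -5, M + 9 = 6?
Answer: 33/3019 ≈ 0.010931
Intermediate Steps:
q = -⅗ (q = -⅕*3 = -⅗ ≈ -0.60000)
M = -3 (M = -9 + 6 = -3)
T(c) = -92*c/5 (T(c) = ((-⅗ - 4)*c)*4 = -23*c/5*4 = -92*c/5)
K(d) = -17/33 (K(d) = (-3 + 20)/(-3 - 30) = 17/(-33) = 17*(-1/33) = -17/33)
1/(T(Q(6, 1)) + K(-8)) = 1/(-92/5*(-5) - 17/33) = 1/(92 - 17/33) = 1/(3019/33) = 33/3019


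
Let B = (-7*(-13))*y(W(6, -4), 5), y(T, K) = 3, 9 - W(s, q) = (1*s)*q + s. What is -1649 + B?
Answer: -1376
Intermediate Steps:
W(s, q) = 9 - s - q*s (W(s, q) = 9 - ((1*s)*q + s) = 9 - (s*q + s) = 9 - (q*s + s) = 9 - (s + q*s) = 9 + (-s - q*s) = 9 - s - q*s)
B = 273 (B = -7*(-13)*3 = 91*3 = 273)
-1649 + B = -1649 + 273 = -1376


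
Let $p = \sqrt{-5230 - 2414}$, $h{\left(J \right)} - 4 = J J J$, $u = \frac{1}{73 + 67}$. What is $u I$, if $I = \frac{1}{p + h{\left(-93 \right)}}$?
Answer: $- \frac{804353}{90577725875420} - \frac{i \sqrt{39}}{6469837562530} \approx -8.8802 \cdot 10^{-9} - 9.6525 \cdot 10^{-13} i$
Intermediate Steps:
$u = \frac{1}{140} \approx 0.0071429$
$h{\left(J \right)} = 4 + J^{3}$ ($h{\left(J \right)} = 4 + J J J = 4 + J^{2} J = 4 + J^{3}$)
$p = 14 i \sqrt{39}$ ($p = \sqrt{-7644} = 14 i \sqrt{39} \approx 87.43 i$)
$I = \frac{1}{-804353 + 14 i \sqrt{39}}$ ($I = \frac{1}{14 i \sqrt{39} + \left(4 + \left(-93\right)^{3}\right)} = \frac{1}{14 i \sqrt{39} + \left(4 - 804357\right)} = \frac{1}{14 i \sqrt{39} - 804353} = \frac{1}{-804353 + 14 i \sqrt{39}} \approx -1.2432 \cdot 10^{-6} - 1.4 \cdot 10^{-10} i$)
$u I = \frac{- \frac{804353}{646983756253} - \frac{14 i \sqrt{39}}{646983756253}}{140} = - \frac{804353}{90577725875420} - \frac{i \sqrt{39}}{6469837562530}$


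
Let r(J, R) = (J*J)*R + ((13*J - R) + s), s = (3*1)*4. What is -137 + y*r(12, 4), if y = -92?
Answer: -68217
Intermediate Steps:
s = 12 (s = 3*4 = 12)
r(J, R) = 12 - R + 13*J + R*J² (r(J, R) = (J*J)*R + ((13*J - R) + 12) = J²*R + ((-R + 13*J) + 12) = R*J² + (12 - R + 13*J) = 12 - R + 13*J + R*J²)
-137 + y*r(12, 4) = -137 - 92*(12 - 1*4 + 13*12 + 4*12²) = -137 - 92*(12 - 4 + 156 + 4*144) = -137 - 92*(12 - 4 + 156 + 576) = -137 - 92*740 = -137 - 68080 = -68217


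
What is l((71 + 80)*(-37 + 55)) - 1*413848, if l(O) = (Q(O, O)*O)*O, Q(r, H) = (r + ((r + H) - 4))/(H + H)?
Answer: 10662002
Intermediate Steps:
Q(r, H) = (-4 + H + 2*r)/(2*H) (Q(r, H) = (r + ((H + r) - 4))/((2*H)) = (r + (-4 + H + r))*(1/(2*H)) = (-4 + H + 2*r)*(1/(2*H)) = (-4 + H + 2*r)/(2*H))
l(O) = O*(-2 + 3*O/2) (l(O) = (((-2 + O + O/2)/O)*O)*O = (((-2 + 3*O/2)/O)*O)*O = (-2 + 3*O/2)*O = O*(-2 + 3*O/2))
l((71 + 80)*(-37 + 55)) - 1*413848 = ((71 + 80)*(-37 + 55))*(-4 + 3*((71 + 80)*(-37 + 55)))/2 - 1*413848 = (151*18)*(-4 + 3*(151*18))/2 - 413848 = (½)*2718*(-4 + 3*2718) - 413848 = (½)*2718*(-4 + 8154) - 413848 = (½)*2718*8150 - 413848 = 11075850 - 413848 = 10662002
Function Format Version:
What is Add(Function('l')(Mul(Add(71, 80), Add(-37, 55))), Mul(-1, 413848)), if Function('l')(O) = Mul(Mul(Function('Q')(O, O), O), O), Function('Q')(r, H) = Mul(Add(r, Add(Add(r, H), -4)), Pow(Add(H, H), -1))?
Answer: 10662002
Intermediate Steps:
Function('Q')(r, H) = Mul(Rational(1, 2), Pow(H, -1), Add(-4, H, Mul(2, r))) (Function('Q')(r, H) = Mul(Add(r, Add(Add(H, r), -4)), Pow(Mul(2, H), -1)) = Mul(Add(r, Add(-4, H, r)), Mul(Rational(1, 2), Pow(H, -1))) = Mul(Add(-4, H, Mul(2, r)), Mul(Rational(1, 2), Pow(H, -1))) = Mul(Rational(1, 2), Pow(H, -1), Add(-4, H, Mul(2, r))))
Function('l')(O) = Mul(O, Add(-2, Mul(Rational(3, 2), O))) (Function('l')(O) = Mul(Mul(Mul(Pow(O, -1), Add(-2, O, Mul(Rational(1, 2), O))), O), O) = Mul(Mul(Mul(Pow(O, -1), Add(-2, Mul(Rational(3, 2), O))), O), O) = Mul(Add(-2, Mul(Rational(3, 2), O)), O) = Mul(O, Add(-2, Mul(Rational(3, 2), O))))
Add(Function('l')(Mul(Add(71, 80), Add(-37, 55))), Mul(-1, 413848)) = Add(Mul(Rational(1, 2), Mul(Add(71, 80), Add(-37, 55)), Add(-4, Mul(3, Mul(Add(71, 80), Add(-37, 55))))), Mul(-1, 413848)) = Add(Mul(Rational(1, 2), Mul(151, 18), Add(-4, Mul(3, Mul(151, 18)))), -413848) = Add(Mul(Rational(1, 2), 2718, Add(-4, Mul(3, 2718))), -413848) = Add(Mul(Rational(1, 2), 2718, Add(-4, 8154)), -413848) = Add(Mul(Rational(1, 2), 2718, 8150), -413848) = Add(11075850, -413848) = 10662002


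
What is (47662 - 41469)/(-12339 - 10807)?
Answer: -6193/23146 ≈ -0.26756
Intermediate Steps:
(47662 - 41469)/(-12339 - 10807) = 6193/(-23146) = 6193*(-1/23146) = -6193/23146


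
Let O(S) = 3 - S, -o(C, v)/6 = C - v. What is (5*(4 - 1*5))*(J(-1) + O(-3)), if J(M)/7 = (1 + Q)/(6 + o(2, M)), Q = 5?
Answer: -25/2 ≈ -12.500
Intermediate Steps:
o(C, v) = -6*C + 6*v (o(C, v) = -6*(C - v) = -6*C + 6*v)
J(M) = 42/(-6 + 6*M) (J(M) = 7*((1 + 5)/(6 + (-6*2 + 6*M))) = 7*(6/(6 + (-12 + 6*M))) = 7*(6/(-6 + 6*M)) = 42/(-6 + 6*M))
(5*(4 - 1*5))*(J(-1) + O(-3)) = (5*(4 - 1*5))*(7/(-1 - 1) + (3 - 1*(-3))) = (5*(4 - 5))*(7/(-2) + (3 + 3)) = (5*(-1))*(7*(-½) + 6) = -5*(-7/2 + 6) = -5*5/2 = -25/2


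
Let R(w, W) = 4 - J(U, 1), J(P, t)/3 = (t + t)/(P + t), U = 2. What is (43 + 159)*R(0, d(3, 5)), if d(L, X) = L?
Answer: 404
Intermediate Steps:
J(P, t) = 6*t/(P + t) (J(P, t) = 3*((t + t)/(P + t)) = 3*((2*t)/(P + t)) = 3*(2*t/(P + t)) = 6*t/(P + t))
R(w, W) = 2 (R(w, W) = 4 - 6/(2 + 1) = 4 - 6/3 = 4 - 1*2 = 4 - 2 = 2)
(43 + 159)*R(0, d(3, 5)) = (43 + 159)*2 = 202*2 = 404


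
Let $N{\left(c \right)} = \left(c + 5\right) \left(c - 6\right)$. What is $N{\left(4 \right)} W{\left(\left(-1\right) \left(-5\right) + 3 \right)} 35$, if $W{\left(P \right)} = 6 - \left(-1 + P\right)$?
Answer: $630$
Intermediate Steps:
$N{\left(c \right)} = \left(-6 + c\right) \left(5 + c\right)$ ($N{\left(c \right)} = \left(5 + c\right) \left(-6 + c\right) = \left(-6 + c\right) \left(5 + c\right)$)
$W{\left(P \right)} = 7 - P$ ($W{\left(P \right)} = 6 - \left(-1 + P\right) = 7 - P$)
$N{\left(4 \right)} W{\left(\left(-1\right) \left(-5\right) + 3 \right)} 35 = \left(-30 + 4^{2} - 4\right) \left(7 - \left(\left(-1\right) \left(-5\right) + 3\right)\right) 35 = \left(-30 + 16 - 4\right) \left(7 - \left(5 + 3\right)\right) 35 = - 18 \left(7 - 8\right) 35 = \left(-18\right) \left(-1\right) 35 = 18 \cdot 35 = 630$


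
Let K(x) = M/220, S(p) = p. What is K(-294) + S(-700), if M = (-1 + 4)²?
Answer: -153991/220 ≈ -699.96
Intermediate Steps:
M = 9 (M = 3² = 9)
K(x) = 9/220
K(-294) + S(-700) = 9/220 - 700 = -153991/220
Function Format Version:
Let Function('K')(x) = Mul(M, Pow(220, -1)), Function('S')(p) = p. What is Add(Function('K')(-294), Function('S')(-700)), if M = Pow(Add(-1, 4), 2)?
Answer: Rational(-153991, 220) ≈ -699.96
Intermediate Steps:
M = 9 (M = Pow(3, 2) = 9)
Function('K')(x) = Rational(9, 220) (Function('K')(x) = Mul(9, Pow(220, -1)) = Mul(9, Rational(1, 220)) = Rational(9, 220))
Add(Function('K')(-294), Function('S')(-700)) = Add(Rational(9, 220), -700) = Rational(-153991, 220)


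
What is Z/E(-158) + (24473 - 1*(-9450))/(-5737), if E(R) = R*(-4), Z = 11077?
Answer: 42109413/3625784 ≈ 11.614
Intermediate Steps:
E(R) = -4*R
Z/E(-158) + (24473 - 1*(-9450))/(-5737) = 11077/((-4*(-158))) + (24473 - 1*(-9450))/(-5737) = 11077/632 + (24473 + 9450)*(-1/5737) = 11077*(1/632) + 33923*(-1/5737) = 11077/632 - 33923/5737 = 42109413/3625784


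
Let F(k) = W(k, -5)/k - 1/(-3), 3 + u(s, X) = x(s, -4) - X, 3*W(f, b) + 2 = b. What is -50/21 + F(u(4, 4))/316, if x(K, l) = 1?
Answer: -94709/39816 ≈ -2.3787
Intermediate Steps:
W(f, b) = -⅔ + b/3
u(s, X) = -2 - X (u(s, X) = -3 + (1 - X) = -2 - X)
F(k) = ⅓ - 7/(3*k) (F(k) = (-⅔ + (⅓)*(-5))/k - 1/(-3) = (-⅔ - 5/3)/k - 1*(-⅓) = -7/(3*k) + ⅓ = ⅓ - 7/(3*k))
-50/21 + F(u(4, 4))/316 = -50/21 + ((-7 + (-2 - 1*4))/(3*(-2 - 1*4)))/316 = -50*1/21 + ((-7 + (-2 - 4))/(3*(-2 - 4)))*(1/316) = -50/21 + ((⅓)*(-7 - 6)/(-6))*(1/316) = -50/21 + ((⅓)*(-⅙)*(-13))*(1/316) = -50/21 + (13/18)*(1/316) = -50/21 + 13/5688 = -94709/39816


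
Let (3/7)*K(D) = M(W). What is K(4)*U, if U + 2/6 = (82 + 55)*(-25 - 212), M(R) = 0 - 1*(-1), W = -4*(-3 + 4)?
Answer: -681856/9 ≈ -75762.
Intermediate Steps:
W = -4 (W = -4*1 = -4)
M(R) = 1 (M(R) = 0 + 1 = 1)
K(D) = 7/3 (K(D) = (7/3)*1 = 7/3)
U = -97408/3 (U = -⅓ + (82 + 55)*(-25 - 212) = -⅓ + 137*(-237) = -⅓ - 32469 = -97408/3 ≈ -32469.)
K(4)*U = (7/3)*(-97408/3) = -681856/9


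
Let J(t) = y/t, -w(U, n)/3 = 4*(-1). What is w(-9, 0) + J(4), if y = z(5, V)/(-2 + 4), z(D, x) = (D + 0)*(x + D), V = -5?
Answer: 12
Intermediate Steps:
z(D, x) = D*(D + x)
w(U, n) = 12 (w(U, n) = -12*(-1) = -3*(-4) = 12)
y = 0 (y = (5*(5 - 5))/(-2 + 4) = (5*0)/2 = 0*(½) = 0)
J(t) = 0 (J(t) = 0/t = 0)
w(-9, 0) + J(4) = 12 + 0 = 12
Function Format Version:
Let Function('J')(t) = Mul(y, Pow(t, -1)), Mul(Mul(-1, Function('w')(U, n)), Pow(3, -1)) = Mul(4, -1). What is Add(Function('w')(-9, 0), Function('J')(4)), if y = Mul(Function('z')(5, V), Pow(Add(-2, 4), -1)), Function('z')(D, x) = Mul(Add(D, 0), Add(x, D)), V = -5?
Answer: 12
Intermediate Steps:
Function('z')(D, x) = Mul(D, Add(D, x))
Function('w')(U, n) = 12 (Function('w')(U, n) = Mul(-3, Mul(4, -1)) = Mul(-3, -4) = 12)
y = 0 (y = Mul(Mul(5, Add(5, -5)), Pow(Add(-2, 4), -1)) = Mul(Mul(5, 0), Pow(2, -1)) = Mul(0, Rational(1, 2)) = 0)
Function('J')(t) = 0 (Function('J')(t) = Mul(0, Pow(t, -1)) = 0)
Add(Function('w')(-9, 0), Function('J')(4)) = Add(12, 0) = 12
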